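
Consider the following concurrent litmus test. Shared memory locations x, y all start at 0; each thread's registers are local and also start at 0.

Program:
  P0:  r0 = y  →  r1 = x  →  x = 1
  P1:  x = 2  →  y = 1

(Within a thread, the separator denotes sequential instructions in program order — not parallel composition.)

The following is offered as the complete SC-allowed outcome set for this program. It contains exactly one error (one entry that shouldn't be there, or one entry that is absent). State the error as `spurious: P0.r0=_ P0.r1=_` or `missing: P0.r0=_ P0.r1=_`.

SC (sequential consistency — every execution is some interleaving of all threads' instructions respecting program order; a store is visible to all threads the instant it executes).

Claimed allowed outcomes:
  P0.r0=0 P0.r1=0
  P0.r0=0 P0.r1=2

missing: P0.r0=1 P0.r1=2

outcome vector order: (P0.r0,P0.r1)
under SC → (0,0); (0,2); (1,2)
SC∖claimed = {(1,2)}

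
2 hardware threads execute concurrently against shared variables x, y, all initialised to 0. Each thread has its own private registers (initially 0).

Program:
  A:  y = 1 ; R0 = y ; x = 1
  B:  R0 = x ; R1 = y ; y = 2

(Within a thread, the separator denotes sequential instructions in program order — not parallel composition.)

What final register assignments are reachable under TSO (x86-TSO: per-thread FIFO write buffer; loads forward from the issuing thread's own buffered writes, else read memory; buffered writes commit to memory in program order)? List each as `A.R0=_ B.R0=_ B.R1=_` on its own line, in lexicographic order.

outcome vector order: (A.R0,B.R0,B.R1)
|TSO outcomes| = 5

A.R0=1 B.R0=0 B.R1=0
A.R0=1 B.R0=0 B.R1=1
A.R0=1 B.R0=1 B.R1=1
A.R0=2 B.R0=0 B.R1=0
A.R0=2 B.R0=0 B.R1=1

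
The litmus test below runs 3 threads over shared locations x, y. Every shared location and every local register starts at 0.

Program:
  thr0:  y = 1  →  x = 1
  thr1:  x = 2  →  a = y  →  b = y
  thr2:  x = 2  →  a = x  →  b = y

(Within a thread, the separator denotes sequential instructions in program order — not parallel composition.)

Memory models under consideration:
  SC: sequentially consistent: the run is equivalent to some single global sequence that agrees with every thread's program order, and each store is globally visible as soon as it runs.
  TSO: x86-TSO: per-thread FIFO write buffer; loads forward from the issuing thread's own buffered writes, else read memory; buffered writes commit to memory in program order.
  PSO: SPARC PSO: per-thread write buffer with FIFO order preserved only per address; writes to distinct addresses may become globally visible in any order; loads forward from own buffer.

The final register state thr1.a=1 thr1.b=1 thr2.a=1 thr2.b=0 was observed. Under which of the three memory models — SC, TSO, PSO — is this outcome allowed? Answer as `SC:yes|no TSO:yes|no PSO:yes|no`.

outcome vector order: (thr1.a,thr1.b,thr2.a,thr2.b)
[SC] allowed = {0/0/1/1, 0/0/2/0, 0/0/2/1, 0/1/1/1, 0/1/2/0, 0/1/2/1, 1/1/1/1, 1/1/2/0, 1/1/2/1}
[TSO] allowed = {0/0/1/1, 0/0/2/0, 0/0/2/1, 0/1/1/1, 0/1/2/0, 0/1/2/1, 1/1/1/1, 1/1/2/0, 1/1/2/1}
[PSO] allowed = {0/0/1/0, 0/0/1/1, 0/0/2/0, 0/0/2/1, 0/1/1/0, 0/1/1/1, 0/1/2/0, 0/1/2/1, 1/1/1/0, 1/1/1/1, 1/1/2/0, 1/1/2/1}
target 1/1/1/0 ∈ {PSO}

SC:no TSO:no PSO:yes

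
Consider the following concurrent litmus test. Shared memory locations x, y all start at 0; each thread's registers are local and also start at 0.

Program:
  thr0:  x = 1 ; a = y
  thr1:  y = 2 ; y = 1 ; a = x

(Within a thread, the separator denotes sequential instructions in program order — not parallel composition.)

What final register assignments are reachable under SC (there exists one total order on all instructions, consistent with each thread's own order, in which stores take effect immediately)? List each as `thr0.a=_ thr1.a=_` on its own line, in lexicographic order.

thr0.a=0 thr1.a=1
thr0.a=1 thr1.a=0
thr0.a=1 thr1.a=1
thr0.a=2 thr1.a=1

outcome vector order: (thr0.a,thr1.a)
|SC outcomes| = 4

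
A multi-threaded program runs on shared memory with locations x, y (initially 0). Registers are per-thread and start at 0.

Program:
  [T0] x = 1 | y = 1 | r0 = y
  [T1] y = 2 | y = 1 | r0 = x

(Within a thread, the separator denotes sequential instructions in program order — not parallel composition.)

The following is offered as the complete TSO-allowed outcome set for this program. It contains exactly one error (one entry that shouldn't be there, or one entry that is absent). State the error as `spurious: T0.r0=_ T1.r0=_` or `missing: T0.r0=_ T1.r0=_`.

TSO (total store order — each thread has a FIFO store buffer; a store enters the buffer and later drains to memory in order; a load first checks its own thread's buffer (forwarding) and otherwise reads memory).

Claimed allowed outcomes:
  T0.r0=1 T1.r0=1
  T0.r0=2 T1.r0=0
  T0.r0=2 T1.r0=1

missing: T0.r0=1 T1.r0=0

outcome vector order: (T0.r0,T1.r0)
TSO (4): <1 0> <1 1> <2 0> <2 1>
TSO∖claimed = {<1 0>}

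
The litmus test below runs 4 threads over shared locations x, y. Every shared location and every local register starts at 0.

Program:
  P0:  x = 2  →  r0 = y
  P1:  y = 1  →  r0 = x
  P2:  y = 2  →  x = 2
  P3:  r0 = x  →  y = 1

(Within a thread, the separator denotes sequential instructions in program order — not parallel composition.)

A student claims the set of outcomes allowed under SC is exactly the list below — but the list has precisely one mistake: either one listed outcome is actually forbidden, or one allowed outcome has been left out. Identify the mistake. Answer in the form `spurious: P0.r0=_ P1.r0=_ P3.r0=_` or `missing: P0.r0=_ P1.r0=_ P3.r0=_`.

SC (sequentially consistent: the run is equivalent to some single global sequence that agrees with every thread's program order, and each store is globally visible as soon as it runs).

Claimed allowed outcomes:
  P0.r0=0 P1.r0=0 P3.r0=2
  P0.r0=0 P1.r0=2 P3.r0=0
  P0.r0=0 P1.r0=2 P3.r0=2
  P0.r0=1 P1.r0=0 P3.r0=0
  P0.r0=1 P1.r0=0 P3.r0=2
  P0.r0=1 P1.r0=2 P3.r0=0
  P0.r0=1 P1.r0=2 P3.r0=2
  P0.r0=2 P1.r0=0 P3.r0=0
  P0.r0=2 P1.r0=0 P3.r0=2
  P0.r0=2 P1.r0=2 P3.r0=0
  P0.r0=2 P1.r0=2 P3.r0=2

spurious: P0.r0=0 P1.r0=0 P3.r0=2

outcome vector order: (P0.r0,P1.r0,P3.r0)
SC (10): <0 2 0>; <0 2 2>; <1 0 0>; <1 0 2>; <1 2 0>; <1 2 2>; <2 0 0>; <2 0 2>; <2 2 0>; <2 2 2>
claimed∖SC = {<0 0 2>}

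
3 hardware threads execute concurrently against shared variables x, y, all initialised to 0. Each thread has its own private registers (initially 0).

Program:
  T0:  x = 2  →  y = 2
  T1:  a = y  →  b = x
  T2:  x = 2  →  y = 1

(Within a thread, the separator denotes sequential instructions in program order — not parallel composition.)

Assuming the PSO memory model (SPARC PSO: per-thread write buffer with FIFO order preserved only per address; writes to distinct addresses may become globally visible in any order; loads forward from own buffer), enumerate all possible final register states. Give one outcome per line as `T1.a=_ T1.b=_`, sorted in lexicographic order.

outcome vector order: (T1.a,T1.b)
|PSO outcomes| = 6

T1.a=0 T1.b=0
T1.a=0 T1.b=2
T1.a=1 T1.b=0
T1.a=1 T1.b=2
T1.a=2 T1.b=0
T1.a=2 T1.b=2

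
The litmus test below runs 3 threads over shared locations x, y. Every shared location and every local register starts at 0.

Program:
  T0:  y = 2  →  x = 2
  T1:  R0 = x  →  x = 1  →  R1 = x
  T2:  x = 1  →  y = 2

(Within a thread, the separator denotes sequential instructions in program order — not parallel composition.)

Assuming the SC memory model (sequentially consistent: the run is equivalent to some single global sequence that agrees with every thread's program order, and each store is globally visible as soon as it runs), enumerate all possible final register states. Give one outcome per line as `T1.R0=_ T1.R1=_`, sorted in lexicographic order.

T1.R0=0 T1.R1=1
T1.R0=0 T1.R1=2
T1.R0=1 T1.R1=1
T1.R0=1 T1.R1=2
T1.R0=2 T1.R1=1

outcome vector order: (T1.R0,T1.R1)
|SC outcomes| = 5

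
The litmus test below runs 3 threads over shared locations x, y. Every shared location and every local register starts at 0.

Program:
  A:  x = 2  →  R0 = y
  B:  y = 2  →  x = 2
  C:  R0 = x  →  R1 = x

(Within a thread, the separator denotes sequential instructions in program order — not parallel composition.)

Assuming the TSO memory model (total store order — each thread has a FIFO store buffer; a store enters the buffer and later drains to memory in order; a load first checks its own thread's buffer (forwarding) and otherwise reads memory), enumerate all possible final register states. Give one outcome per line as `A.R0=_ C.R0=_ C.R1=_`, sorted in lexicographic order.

outcome vector order: (A.R0,C.R0,C.R1)
|TSO outcomes| = 6

A.R0=0 C.R0=0 C.R1=0
A.R0=0 C.R0=0 C.R1=2
A.R0=0 C.R0=2 C.R1=2
A.R0=2 C.R0=0 C.R1=0
A.R0=2 C.R0=0 C.R1=2
A.R0=2 C.R0=2 C.R1=2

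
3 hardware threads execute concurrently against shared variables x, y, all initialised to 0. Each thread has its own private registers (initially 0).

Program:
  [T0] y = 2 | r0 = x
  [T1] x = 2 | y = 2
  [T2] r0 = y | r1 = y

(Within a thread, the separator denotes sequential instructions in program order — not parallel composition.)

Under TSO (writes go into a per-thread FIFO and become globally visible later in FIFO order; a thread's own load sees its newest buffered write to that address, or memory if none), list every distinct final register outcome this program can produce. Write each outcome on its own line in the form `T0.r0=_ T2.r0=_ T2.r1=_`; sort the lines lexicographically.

outcome vector order: (T0.r0,T2.r0,T2.r1)
|TSO outcomes| = 6

T0.r0=0 T2.r0=0 T2.r1=0
T0.r0=0 T2.r0=0 T2.r1=2
T0.r0=0 T2.r0=2 T2.r1=2
T0.r0=2 T2.r0=0 T2.r1=0
T0.r0=2 T2.r0=0 T2.r1=2
T0.r0=2 T2.r0=2 T2.r1=2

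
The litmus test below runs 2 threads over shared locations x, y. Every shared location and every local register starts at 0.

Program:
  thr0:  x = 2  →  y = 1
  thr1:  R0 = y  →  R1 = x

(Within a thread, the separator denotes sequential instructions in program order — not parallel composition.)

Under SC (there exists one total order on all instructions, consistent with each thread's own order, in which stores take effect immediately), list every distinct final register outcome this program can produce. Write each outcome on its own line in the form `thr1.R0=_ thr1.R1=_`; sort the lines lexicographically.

outcome vector order: (thr1.R0,thr1.R1)
|SC outcomes| = 3

thr1.R0=0 thr1.R1=0
thr1.R0=0 thr1.R1=2
thr1.R0=1 thr1.R1=2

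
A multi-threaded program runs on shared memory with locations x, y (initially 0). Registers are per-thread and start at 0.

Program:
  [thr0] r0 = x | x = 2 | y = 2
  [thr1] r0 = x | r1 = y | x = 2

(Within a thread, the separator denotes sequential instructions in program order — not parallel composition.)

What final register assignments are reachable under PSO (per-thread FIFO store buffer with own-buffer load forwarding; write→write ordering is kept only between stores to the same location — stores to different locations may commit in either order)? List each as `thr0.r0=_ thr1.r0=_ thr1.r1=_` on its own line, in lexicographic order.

thr0.r0=0 thr1.r0=0 thr1.r1=0
thr0.r0=0 thr1.r0=0 thr1.r1=2
thr0.r0=0 thr1.r0=2 thr1.r1=0
thr0.r0=0 thr1.r0=2 thr1.r1=2
thr0.r0=2 thr1.r0=0 thr1.r1=0

outcome vector order: (thr0.r0,thr1.r0,thr1.r1)
|PSO outcomes| = 5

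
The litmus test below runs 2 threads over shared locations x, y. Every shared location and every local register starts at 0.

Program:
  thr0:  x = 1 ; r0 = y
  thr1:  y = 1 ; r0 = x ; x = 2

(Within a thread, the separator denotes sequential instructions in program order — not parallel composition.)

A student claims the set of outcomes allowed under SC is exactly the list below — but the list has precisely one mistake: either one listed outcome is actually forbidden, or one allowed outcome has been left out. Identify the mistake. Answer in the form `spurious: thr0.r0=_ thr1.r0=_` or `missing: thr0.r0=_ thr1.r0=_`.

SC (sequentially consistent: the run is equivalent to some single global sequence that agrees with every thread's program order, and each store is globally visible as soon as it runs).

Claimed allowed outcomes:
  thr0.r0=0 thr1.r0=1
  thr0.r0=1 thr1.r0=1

missing: thr0.r0=1 thr1.r0=0

outcome vector order: (thr0.r0,thr1.r0)
[SC] allowed = {(0,1), (1,0), (1,1)}
SC∖claimed = {(1,0)}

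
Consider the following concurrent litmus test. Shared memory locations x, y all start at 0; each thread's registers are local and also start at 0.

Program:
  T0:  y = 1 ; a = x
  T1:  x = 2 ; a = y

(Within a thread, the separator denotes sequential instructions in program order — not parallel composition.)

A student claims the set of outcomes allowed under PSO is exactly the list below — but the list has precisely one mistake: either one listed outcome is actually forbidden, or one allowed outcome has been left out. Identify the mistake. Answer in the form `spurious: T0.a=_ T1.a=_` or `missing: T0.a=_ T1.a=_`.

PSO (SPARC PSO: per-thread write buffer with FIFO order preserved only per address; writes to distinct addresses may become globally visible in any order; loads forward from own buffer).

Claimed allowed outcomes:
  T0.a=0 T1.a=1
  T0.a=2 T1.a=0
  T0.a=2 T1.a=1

outcome vector order: (T0.a,T1.a)
[PSO] allowed = {(0,0) (0,1) (2,0) (2,1)}
PSO∖claimed = {(0,0)}

missing: T0.a=0 T1.a=0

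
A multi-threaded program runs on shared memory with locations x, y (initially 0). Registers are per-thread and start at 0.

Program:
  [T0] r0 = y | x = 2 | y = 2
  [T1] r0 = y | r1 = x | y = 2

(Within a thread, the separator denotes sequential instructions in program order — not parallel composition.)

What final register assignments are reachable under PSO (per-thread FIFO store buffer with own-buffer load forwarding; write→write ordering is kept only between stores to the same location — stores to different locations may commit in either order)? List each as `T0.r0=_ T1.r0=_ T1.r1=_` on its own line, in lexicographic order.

T0.r0=0 T1.r0=0 T1.r1=0
T0.r0=0 T1.r0=0 T1.r1=2
T0.r0=0 T1.r0=2 T1.r1=0
T0.r0=0 T1.r0=2 T1.r1=2
T0.r0=2 T1.r0=0 T1.r1=0

outcome vector order: (T0.r0,T1.r0,T1.r1)
|PSO outcomes| = 5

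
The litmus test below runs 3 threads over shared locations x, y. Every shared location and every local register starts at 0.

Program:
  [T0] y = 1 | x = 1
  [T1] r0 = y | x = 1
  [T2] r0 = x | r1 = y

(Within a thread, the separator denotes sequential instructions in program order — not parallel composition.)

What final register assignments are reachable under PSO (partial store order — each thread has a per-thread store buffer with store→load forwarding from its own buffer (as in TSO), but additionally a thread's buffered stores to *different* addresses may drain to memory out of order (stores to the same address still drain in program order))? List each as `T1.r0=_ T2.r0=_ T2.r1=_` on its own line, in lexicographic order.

T1.r0=0 T2.r0=0 T2.r1=0
T1.r0=0 T2.r0=0 T2.r1=1
T1.r0=0 T2.r0=1 T2.r1=0
T1.r0=0 T2.r0=1 T2.r1=1
T1.r0=1 T2.r0=0 T2.r1=0
T1.r0=1 T2.r0=0 T2.r1=1
T1.r0=1 T2.r0=1 T2.r1=0
T1.r0=1 T2.r0=1 T2.r1=1

outcome vector order: (T1.r0,T2.r0,T2.r1)
|PSO outcomes| = 8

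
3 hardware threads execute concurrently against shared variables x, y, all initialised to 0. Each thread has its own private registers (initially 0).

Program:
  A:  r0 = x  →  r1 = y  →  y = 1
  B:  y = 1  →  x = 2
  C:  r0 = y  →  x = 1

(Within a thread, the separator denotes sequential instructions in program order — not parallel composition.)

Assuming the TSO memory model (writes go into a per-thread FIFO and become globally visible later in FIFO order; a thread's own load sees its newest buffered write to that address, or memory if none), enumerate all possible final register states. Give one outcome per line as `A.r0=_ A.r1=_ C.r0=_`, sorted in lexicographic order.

A.r0=0 A.r1=0 C.r0=0
A.r0=0 A.r1=0 C.r0=1
A.r0=0 A.r1=1 C.r0=0
A.r0=0 A.r1=1 C.r0=1
A.r0=1 A.r1=0 C.r0=0
A.r0=1 A.r1=1 C.r0=0
A.r0=1 A.r1=1 C.r0=1
A.r0=2 A.r1=1 C.r0=0
A.r0=2 A.r1=1 C.r0=1

outcome vector order: (A.r0,A.r1,C.r0)
|TSO outcomes| = 9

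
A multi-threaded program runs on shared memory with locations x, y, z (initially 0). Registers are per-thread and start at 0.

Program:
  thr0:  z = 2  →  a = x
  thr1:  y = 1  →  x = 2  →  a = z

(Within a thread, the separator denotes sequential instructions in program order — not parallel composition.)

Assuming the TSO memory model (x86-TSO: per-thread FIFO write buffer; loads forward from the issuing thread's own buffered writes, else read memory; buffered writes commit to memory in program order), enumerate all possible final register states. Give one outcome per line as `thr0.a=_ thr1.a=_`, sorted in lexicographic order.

thr0.a=0 thr1.a=0
thr0.a=0 thr1.a=2
thr0.a=2 thr1.a=0
thr0.a=2 thr1.a=2

outcome vector order: (thr0.a,thr1.a)
|TSO outcomes| = 4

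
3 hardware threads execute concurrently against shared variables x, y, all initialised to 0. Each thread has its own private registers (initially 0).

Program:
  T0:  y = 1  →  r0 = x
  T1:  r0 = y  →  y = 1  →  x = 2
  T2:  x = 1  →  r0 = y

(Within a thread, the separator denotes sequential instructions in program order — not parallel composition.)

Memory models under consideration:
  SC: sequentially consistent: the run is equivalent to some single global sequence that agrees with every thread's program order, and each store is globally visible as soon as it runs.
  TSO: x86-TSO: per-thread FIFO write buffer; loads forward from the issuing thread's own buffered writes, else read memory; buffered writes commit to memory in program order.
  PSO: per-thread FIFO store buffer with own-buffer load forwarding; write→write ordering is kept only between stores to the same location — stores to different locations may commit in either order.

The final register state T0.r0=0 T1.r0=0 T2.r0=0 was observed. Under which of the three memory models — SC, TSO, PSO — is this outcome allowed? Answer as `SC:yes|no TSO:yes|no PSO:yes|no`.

outcome vector order: (T0.r0,T1.r0,T2.r0)
[SC] allowed = {0/0/1 0/1/1 1/0/0 1/0/1 1/1/0 1/1/1 2/0/0 2/0/1 2/1/0 2/1/1}
[TSO] allowed = {0/0/0 0/0/1 0/1/0 0/1/1 1/0/0 1/0/1 1/1/0 1/1/1 2/0/0 2/0/1 2/1/0 2/1/1}
[PSO] allowed = {0/0/0 0/0/1 0/1/0 0/1/1 1/0/0 1/0/1 1/1/0 1/1/1 2/0/0 2/0/1 2/1/0 2/1/1}
target 0/0/0 ∈ {TSO,PSO}

SC:no TSO:yes PSO:yes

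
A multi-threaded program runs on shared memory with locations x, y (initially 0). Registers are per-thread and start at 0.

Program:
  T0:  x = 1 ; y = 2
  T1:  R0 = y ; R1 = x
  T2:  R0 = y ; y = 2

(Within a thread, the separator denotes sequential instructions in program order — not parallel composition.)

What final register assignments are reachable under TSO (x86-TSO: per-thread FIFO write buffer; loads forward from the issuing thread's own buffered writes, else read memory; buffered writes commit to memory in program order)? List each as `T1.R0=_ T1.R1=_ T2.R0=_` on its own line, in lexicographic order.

T1.R0=0 T1.R1=0 T2.R0=0
T1.R0=0 T1.R1=0 T2.R0=2
T1.R0=0 T1.R1=1 T2.R0=0
T1.R0=0 T1.R1=1 T2.R0=2
T1.R0=2 T1.R1=0 T2.R0=0
T1.R0=2 T1.R1=1 T2.R0=0
T1.R0=2 T1.R1=1 T2.R0=2

outcome vector order: (T1.R0,T1.R1,T2.R0)
|TSO outcomes| = 7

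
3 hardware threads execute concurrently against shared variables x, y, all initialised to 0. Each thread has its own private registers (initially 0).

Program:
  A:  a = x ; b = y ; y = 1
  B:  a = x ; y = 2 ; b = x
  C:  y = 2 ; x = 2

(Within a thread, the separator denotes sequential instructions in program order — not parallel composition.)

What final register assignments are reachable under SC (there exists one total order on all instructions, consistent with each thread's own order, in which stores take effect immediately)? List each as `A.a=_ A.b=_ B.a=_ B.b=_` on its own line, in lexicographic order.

outcome vector order: (A.a,A.b,B.a,B.b)
|SC outcomes| = 9

A.a=0 A.b=0 B.a=0 B.b=0
A.a=0 A.b=0 B.a=0 B.b=2
A.a=0 A.b=0 B.a=2 B.b=2
A.a=0 A.b=2 B.a=0 B.b=0
A.a=0 A.b=2 B.a=0 B.b=2
A.a=0 A.b=2 B.a=2 B.b=2
A.a=2 A.b=2 B.a=0 B.b=0
A.a=2 A.b=2 B.a=0 B.b=2
A.a=2 A.b=2 B.a=2 B.b=2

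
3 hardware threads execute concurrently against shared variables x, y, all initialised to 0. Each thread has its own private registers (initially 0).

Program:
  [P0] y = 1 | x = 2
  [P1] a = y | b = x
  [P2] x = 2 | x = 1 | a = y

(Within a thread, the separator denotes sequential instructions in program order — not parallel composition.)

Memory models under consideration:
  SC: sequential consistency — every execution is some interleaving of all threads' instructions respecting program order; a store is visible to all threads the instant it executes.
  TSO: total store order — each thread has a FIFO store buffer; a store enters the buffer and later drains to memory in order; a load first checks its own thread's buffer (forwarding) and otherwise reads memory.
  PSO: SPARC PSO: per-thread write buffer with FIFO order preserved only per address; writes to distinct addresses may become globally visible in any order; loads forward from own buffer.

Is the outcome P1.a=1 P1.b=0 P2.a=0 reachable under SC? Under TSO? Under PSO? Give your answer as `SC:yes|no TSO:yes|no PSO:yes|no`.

outcome vector order: (P1.a,P1.b,P2.a)
SC (11): (0,0,0) (0,0,1) (0,1,0) (0,1,1) (0,2,0) (0,2,1) (1,0,1) (1,1,0) (1,1,1) (1,2,0) (1,2,1)
TSO (12): (0,0,0) (0,0,1) (0,1,0) (0,1,1) (0,2,0) (0,2,1) (1,0,0) (1,0,1) (1,1,0) (1,1,1) (1,2,0) (1,2,1)
PSO (12): (0,0,0) (0,0,1) (0,1,0) (0,1,1) (0,2,0) (0,2,1) (1,0,0) (1,0,1) (1,1,0) (1,1,1) (1,2,0) (1,2,1)
target (1,0,0) ∈ {TSO,PSO}

SC:no TSO:yes PSO:yes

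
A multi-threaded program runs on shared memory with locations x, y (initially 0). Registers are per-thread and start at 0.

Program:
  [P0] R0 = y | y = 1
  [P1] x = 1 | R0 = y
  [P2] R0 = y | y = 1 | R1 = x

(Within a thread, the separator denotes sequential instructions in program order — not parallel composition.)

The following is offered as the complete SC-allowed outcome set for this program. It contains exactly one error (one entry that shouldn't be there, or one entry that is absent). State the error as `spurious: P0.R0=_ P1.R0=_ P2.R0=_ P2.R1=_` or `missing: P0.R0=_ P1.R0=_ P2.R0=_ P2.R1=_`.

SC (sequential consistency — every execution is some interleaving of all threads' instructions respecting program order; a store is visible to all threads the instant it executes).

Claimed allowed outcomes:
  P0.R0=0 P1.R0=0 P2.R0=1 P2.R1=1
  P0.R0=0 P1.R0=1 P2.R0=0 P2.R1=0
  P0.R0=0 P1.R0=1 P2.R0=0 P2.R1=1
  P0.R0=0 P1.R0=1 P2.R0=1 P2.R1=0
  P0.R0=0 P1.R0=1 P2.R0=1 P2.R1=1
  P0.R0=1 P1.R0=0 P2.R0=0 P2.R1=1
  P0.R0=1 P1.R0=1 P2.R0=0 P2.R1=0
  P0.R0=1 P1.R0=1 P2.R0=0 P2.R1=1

outcome vector order: (P0.R0,P1.R0,P2.R0,P2.R1)
SC: 9 outcomes — {0/0/0/1, 0/0/1/1, 0/1/0/0, 0/1/0/1, 0/1/1/0, 0/1/1/1, 1/0/0/1, 1/1/0/0, 1/1/0/1}
SC∖claimed = {0/0/0/1}

missing: P0.R0=0 P1.R0=0 P2.R0=0 P2.R1=1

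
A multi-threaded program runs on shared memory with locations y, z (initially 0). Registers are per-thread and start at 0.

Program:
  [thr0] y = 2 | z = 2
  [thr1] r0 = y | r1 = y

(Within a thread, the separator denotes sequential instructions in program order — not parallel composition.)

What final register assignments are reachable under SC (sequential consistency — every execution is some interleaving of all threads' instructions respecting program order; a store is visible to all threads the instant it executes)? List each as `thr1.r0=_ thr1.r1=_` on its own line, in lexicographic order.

outcome vector order: (thr1.r0,thr1.r1)
|SC outcomes| = 3

thr1.r0=0 thr1.r1=0
thr1.r0=0 thr1.r1=2
thr1.r0=2 thr1.r1=2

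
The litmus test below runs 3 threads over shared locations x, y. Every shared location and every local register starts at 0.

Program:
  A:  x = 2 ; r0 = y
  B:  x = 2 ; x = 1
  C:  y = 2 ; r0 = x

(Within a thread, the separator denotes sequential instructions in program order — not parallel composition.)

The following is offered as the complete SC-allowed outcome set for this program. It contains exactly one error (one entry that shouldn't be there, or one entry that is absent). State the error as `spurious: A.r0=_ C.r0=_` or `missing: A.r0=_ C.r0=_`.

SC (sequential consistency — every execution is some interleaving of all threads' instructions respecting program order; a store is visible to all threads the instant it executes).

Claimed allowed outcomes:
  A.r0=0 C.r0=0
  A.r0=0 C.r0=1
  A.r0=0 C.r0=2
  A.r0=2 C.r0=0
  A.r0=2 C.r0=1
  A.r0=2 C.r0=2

spurious: A.r0=0 C.r0=0

outcome vector order: (A.r0,C.r0)
SC: 5 outcomes — {0/1; 0/2; 2/0; 2/1; 2/2}
claimed∖SC = {0/0}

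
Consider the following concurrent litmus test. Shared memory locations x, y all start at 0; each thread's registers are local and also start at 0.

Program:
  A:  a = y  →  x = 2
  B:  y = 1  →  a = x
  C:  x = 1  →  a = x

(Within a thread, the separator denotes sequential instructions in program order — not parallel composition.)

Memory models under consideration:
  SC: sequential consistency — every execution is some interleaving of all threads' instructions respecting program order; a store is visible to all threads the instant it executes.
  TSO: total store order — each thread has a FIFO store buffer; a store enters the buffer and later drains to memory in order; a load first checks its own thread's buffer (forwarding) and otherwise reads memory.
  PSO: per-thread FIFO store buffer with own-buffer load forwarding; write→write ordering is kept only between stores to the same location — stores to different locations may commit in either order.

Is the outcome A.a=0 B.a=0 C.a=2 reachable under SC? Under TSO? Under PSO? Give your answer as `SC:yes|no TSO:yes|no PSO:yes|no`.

SC:yes TSO:yes PSO:yes

outcome vector order: (A.a,B.a,C.a)
under SC → 0/0/1 0/0/2 0/1/1 0/1/2 0/2/1 0/2/2 1/0/1 1/0/2 1/1/1 1/1/2 1/2/1 1/2/2
under TSO → 0/0/1 0/0/2 0/1/1 0/1/2 0/2/1 0/2/2 1/0/1 1/0/2 1/1/1 1/1/2 1/2/1 1/2/2
under PSO → 0/0/1 0/0/2 0/1/1 0/1/2 0/2/1 0/2/2 1/0/1 1/0/2 1/1/1 1/1/2 1/2/1 1/2/2
target 0/0/2 ∈ {SC,TSO,PSO}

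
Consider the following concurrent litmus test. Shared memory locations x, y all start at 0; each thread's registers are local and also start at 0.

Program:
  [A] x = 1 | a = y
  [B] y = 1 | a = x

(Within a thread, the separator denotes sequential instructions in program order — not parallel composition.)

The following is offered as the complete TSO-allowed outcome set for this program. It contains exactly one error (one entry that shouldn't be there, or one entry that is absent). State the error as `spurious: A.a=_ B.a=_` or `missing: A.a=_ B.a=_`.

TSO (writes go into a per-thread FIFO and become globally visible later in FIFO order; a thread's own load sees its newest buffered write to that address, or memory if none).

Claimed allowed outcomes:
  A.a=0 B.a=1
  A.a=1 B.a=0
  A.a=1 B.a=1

missing: A.a=0 B.a=0

outcome vector order: (A.a,B.a)
TSO: 4 outcomes — {0/0 0/1 1/0 1/1}
TSO∖claimed = {0/0}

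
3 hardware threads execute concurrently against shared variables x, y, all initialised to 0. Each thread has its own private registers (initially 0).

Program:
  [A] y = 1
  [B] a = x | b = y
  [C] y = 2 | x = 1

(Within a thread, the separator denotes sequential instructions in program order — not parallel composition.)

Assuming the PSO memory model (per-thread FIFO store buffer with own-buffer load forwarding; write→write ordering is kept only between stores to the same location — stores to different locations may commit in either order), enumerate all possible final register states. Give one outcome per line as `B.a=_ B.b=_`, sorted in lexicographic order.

outcome vector order: (B.a,B.b)
|PSO outcomes| = 6

B.a=0 B.b=0
B.a=0 B.b=1
B.a=0 B.b=2
B.a=1 B.b=0
B.a=1 B.b=1
B.a=1 B.b=2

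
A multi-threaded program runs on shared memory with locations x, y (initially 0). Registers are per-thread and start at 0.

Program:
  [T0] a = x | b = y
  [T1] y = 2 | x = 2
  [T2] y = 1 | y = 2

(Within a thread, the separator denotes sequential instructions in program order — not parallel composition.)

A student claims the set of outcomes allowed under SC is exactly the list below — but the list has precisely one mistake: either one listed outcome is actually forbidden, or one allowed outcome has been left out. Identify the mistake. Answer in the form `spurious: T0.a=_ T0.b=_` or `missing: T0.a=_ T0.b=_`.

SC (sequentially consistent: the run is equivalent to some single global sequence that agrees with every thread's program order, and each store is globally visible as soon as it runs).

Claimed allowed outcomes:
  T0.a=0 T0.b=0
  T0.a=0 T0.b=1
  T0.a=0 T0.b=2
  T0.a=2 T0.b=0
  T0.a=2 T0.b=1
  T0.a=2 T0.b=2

outcome vector order: (T0.a,T0.b)
SC (5): 0/0; 0/1; 0/2; 2/1; 2/2
claimed∖SC = {2/0}

spurious: T0.a=2 T0.b=0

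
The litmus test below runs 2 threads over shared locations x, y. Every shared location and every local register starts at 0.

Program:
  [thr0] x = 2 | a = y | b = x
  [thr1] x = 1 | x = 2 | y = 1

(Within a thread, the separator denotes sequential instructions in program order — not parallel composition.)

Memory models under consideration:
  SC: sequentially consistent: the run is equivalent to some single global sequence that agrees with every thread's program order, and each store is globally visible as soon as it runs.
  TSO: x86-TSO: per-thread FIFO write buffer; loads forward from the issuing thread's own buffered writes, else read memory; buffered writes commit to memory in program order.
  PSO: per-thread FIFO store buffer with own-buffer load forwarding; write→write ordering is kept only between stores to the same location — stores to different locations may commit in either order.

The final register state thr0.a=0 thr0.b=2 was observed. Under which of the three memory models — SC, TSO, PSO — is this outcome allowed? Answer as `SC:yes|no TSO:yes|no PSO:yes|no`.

SC:yes TSO:yes PSO:yes

outcome vector order: (thr0.a,thr0.b)
under SC → 0/1 0/2 1/2
under TSO → 0/1 0/2 1/2
under PSO → 0/1 0/2 1/1 1/2
target 0/2 ∈ {SC,TSO,PSO}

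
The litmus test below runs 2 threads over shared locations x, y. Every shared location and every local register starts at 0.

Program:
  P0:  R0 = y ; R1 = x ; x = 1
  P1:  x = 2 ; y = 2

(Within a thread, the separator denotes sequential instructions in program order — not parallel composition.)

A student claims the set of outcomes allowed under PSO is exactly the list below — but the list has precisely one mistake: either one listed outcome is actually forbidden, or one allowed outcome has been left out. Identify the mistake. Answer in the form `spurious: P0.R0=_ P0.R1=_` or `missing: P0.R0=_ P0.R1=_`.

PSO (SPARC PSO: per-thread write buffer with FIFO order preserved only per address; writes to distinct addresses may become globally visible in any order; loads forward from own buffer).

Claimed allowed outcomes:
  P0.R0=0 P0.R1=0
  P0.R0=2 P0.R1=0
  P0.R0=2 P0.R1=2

missing: P0.R0=0 P0.R1=2

outcome vector order: (P0.R0,P0.R1)
PSO: 4 outcomes — {(0,0) (0,2) (2,0) (2,2)}
PSO∖claimed = {(0,2)}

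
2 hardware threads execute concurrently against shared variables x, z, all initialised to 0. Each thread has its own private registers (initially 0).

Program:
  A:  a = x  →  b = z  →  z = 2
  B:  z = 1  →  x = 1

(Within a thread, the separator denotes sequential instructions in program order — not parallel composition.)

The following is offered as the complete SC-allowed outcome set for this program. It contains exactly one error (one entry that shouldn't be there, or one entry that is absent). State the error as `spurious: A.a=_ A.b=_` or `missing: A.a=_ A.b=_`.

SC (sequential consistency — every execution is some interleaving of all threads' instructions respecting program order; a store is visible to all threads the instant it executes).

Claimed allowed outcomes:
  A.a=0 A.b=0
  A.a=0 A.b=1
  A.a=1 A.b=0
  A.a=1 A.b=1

spurious: A.a=1 A.b=0

outcome vector order: (A.a,A.b)
SC: 3 outcomes — {0/0, 0/1, 1/1}
claimed∖SC = {1/0}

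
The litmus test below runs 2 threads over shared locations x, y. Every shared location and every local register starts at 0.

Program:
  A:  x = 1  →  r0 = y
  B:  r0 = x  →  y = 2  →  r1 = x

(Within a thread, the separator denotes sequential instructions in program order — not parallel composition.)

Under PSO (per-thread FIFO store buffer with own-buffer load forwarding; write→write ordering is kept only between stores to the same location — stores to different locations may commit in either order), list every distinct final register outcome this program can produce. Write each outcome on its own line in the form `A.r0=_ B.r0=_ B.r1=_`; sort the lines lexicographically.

outcome vector order: (A.r0,B.r0,B.r1)
|PSO outcomes| = 6

A.r0=0 B.r0=0 B.r1=0
A.r0=0 B.r0=0 B.r1=1
A.r0=0 B.r0=1 B.r1=1
A.r0=2 B.r0=0 B.r1=0
A.r0=2 B.r0=0 B.r1=1
A.r0=2 B.r0=1 B.r1=1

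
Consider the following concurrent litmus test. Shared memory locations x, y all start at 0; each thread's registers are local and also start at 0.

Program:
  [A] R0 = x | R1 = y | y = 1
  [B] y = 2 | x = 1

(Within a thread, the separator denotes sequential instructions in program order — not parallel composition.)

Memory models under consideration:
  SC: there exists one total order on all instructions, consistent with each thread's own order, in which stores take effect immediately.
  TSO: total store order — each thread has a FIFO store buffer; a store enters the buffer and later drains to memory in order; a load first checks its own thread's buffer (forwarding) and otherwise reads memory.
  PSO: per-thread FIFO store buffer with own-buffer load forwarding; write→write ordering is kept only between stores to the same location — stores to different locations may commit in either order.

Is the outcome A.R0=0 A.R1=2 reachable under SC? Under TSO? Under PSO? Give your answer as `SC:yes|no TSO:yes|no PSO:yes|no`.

outcome vector order: (A.R0,A.R1)
under SC → 0/0 0/2 1/2
under TSO → 0/0 0/2 1/2
under PSO → 0/0 0/2 1/0 1/2
target 0/2 ∈ {SC,TSO,PSO}

SC:yes TSO:yes PSO:yes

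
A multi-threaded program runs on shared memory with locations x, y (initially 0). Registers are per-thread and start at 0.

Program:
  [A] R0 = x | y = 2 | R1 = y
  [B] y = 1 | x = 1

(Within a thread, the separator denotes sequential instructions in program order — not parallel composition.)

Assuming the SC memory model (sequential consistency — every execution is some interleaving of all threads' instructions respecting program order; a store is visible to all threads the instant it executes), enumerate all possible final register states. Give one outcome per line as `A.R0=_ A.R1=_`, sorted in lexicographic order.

outcome vector order: (A.R0,A.R1)
|SC outcomes| = 3

A.R0=0 A.R1=1
A.R0=0 A.R1=2
A.R0=1 A.R1=2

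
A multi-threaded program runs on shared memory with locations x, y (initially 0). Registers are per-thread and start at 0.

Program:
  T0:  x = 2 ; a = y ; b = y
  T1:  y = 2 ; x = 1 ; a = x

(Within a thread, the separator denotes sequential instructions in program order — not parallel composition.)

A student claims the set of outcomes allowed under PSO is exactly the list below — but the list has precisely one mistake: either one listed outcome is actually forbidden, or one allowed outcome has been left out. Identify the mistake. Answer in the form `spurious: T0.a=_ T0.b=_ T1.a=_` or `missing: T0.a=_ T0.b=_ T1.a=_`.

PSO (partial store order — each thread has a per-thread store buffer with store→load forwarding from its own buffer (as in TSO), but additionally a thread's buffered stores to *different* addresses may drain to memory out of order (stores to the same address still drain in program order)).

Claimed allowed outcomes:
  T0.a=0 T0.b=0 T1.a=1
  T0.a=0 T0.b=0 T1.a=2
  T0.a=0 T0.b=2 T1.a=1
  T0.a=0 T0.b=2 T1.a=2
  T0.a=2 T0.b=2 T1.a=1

missing: T0.a=2 T0.b=2 T1.a=2

outcome vector order: (T0.a,T0.b,T1.a)
PSO: 6 outcomes — {0/0/1 0/0/2 0/2/1 0/2/2 2/2/1 2/2/2}
PSO∖claimed = {2/2/2}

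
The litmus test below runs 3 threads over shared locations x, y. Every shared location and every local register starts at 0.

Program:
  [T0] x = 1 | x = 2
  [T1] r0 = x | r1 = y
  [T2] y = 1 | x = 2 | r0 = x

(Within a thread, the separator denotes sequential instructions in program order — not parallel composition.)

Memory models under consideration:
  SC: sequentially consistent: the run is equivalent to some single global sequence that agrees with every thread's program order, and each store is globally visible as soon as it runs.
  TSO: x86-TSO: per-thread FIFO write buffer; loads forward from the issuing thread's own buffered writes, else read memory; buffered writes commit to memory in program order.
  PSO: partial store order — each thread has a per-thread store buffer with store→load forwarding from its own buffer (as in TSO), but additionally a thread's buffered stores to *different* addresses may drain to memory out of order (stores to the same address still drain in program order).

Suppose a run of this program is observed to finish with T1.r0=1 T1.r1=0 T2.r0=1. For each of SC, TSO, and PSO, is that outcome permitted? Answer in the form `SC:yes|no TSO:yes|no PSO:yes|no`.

SC:no TSO:no PSO:yes

outcome vector order: (T1.r0,T1.r1,T2.r0)
under SC → (0,0,1) (0,0,2) (0,1,1) (0,1,2) (1,0,2) (1,1,1) (1,1,2) (2,0,2) (2,1,1) (2,1,2)
under TSO → (0,0,1) (0,0,2) (0,1,1) (0,1,2) (1,0,2) (1,1,1) (1,1,2) (2,0,2) (2,1,1) (2,1,2)
under PSO → (0,0,1) (0,0,2) (0,1,1) (0,1,2) (1,0,1) (1,0,2) (1,1,1) (1,1,2) (2,0,1) (2,0,2) (2,1,1) (2,1,2)
target (1,0,1) ∈ {PSO}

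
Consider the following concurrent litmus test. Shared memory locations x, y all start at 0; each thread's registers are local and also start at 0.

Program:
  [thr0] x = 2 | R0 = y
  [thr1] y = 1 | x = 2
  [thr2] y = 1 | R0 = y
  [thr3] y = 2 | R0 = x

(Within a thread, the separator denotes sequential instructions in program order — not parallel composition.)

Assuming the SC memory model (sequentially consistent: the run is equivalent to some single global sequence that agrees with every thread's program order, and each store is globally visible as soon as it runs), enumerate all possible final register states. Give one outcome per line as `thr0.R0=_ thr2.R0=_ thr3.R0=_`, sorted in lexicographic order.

outcome vector order: (thr0.R0,thr2.R0,thr3.R0)
|SC outcomes| = 10

thr0.R0=0 thr2.R0=1 thr3.R0=2
thr0.R0=0 thr2.R0=2 thr3.R0=2
thr0.R0=1 thr2.R0=1 thr3.R0=0
thr0.R0=1 thr2.R0=1 thr3.R0=2
thr0.R0=1 thr2.R0=2 thr3.R0=0
thr0.R0=1 thr2.R0=2 thr3.R0=2
thr0.R0=2 thr2.R0=1 thr3.R0=0
thr0.R0=2 thr2.R0=1 thr3.R0=2
thr0.R0=2 thr2.R0=2 thr3.R0=0
thr0.R0=2 thr2.R0=2 thr3.R0=2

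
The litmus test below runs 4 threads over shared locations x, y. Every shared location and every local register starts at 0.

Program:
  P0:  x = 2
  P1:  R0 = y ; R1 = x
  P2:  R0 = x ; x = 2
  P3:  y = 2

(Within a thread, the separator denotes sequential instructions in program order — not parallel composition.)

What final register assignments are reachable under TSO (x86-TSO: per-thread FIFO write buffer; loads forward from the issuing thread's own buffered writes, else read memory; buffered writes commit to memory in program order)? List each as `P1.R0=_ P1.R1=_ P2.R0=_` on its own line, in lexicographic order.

P1.R0=0 P1.R1=0 P2.R0=0
P1.R0=0 P1.R1=0 P2.R0=2
P1.R0=0 P1.R1=2 P2.R0=0
P1.R0=0 P1.R1=2 P2.R0=2
P1.R0=2 P1.R1=0 P2.R0=0
P1.R0=2 P1.R1=0 P2.R0=2
P1.R0=2 P1.R1=2 P2.R0=0
P1.R0=2 P1.R1=2 P2.R0=2

outcome vector order: (P1.R0,P1.R1,P2.R0)
|TSO outcomes| = 8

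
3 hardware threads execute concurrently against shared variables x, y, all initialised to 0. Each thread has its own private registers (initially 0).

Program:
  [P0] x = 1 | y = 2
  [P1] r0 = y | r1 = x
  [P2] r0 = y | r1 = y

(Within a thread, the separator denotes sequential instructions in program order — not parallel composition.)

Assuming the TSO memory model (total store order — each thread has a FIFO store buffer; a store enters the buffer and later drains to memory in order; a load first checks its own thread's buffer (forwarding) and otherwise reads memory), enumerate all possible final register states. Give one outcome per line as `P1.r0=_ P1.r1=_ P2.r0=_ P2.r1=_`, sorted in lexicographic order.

P1.r0=0 P1.r1=0 P2.r0=0 P2.r1=0
P1.r0=0 P1.r1=0 P2.r0=0 P2.r1=2
P1.r0=0 P1.r1=0 P2.r0=2 P2.r1=2
P1.r0=0 P1.r1=1 P2.r0=0 P2.r1=0
P1.r0=0 P1.r1=1 P2.r0=0 P2.r1=2
P1.r0=0 P1.r1=1 P2.r0=2 P2.r1=2
P1.r0=2 P1.r1=1 P2.r0=0 P2.r1=0
P1.r0=2 P1.r1=1 P2.r0=0 P2.r1=2
P1.r0=2 P1.r1=1 P2.r0=2 P2.r1=2

outcome vector order: (P1.r0,P1.r1,P2.r0,P2.r1)
|TSO outcomes| = 9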